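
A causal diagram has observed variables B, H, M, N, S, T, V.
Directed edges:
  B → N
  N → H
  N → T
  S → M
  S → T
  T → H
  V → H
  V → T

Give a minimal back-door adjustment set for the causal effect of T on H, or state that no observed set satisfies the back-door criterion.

desc(T)\{T}={H}; candidates ⊆ {B,M,N,S,V}.
size 0: {}; under {} T still reaches {B,H,M,N,S,V} ∋ H.
size 1: {B}, {M}, {N} …(+2); under {B} T still reaches {H,M,N,S,V} ∋ H.
{N,V}: T⊥H given {N,V} in G with T→· removed — back-door holds.

T→H: minimal back-door set {N, V}.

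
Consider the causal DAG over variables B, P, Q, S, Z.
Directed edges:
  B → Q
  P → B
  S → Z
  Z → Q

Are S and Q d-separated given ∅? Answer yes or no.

Bayes-Ball from S | ∅ reaches {Q,Z}.
Q ∈ reach(S|∅) ⇒ S ⊥̸ Q | ∅.

No — S and Q are d-connected given ∅.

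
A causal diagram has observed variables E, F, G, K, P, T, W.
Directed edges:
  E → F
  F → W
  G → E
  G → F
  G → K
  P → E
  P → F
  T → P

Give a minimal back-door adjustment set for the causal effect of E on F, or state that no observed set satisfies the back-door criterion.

desc(E)\{E}={F,W}; candidates ⊆ {G,K,P,T}.
size 0: {}; under {} E still reaches {F,G,K,P,T,W} ∋ F.
size 1: {G}, {K}, {P} …(+1); under {G} E still reaches {F,P,T,W} ∋ F.
{G,P}: E⊥F given {G,P} in G with E→· removed — back-door holds.

E→F: minimal back-door set {G, P}.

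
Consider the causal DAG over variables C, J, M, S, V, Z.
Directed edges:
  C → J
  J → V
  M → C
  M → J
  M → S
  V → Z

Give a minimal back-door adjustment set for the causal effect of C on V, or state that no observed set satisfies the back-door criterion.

desc(C)\{C}={J,V,Z}; candidates ⊆ {M,S}.
size 0: {}; under {} C still reaches {J,M,S,V,Z} ∋ V.
{M}: C⊥V given {M} in G with C→· removed — back-door holds.

C→V: minimal back-door set {M}.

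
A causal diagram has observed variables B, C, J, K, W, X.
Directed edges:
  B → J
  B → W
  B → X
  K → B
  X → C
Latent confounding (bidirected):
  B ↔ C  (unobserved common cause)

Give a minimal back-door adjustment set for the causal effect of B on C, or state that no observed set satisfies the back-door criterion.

B→C: no observed back-door set.

desc(B)\{B}={C,J,W,X}; candidates ⊆ {K}.
B↔C: latent back-door arc(s) into B.
size 0: {}; under {} B still reaches {C,K} ∋ C.
size 1: {K}; under {K} B still reaches {C} ∋ C.
B↔C cannot be blocked by any observed set — no back-door set.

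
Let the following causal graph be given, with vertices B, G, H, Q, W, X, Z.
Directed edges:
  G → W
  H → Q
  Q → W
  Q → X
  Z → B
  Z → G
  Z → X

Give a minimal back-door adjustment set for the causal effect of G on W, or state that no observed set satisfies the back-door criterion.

G→W: minimal back-door set ∅.

desc(G)\{G}={W}; candidates ⊆ {B,H,Q,X,Z}.
∅: G⊥W given ∅ in G with G→· removed — back-door holds.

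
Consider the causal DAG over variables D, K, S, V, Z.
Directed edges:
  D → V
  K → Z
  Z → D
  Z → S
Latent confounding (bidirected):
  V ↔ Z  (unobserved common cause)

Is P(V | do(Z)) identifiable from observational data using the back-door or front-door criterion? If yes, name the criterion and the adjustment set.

desc(Z)\{Z}={D,S,V}; candidates ⊆ {K}.
Z↔V: latent back-door arc(s) into Z.
size 0: {}; under {} Z still reaches {K,V} ∋ V.
size 1: {K}; under {K} Z still reaches {V} ∋ V.
Z↔V cannot be blocked by any observed set — no back-door set.
{D}: (i) intercepts every directed Z→V path; (ii) no back-door Z→{D}; (iii) {Z} blocks every back-door {D}→V. Front-door holds.
P(V|do(Z)) = Σ_{D} P(D|Z) Σ_{Z'} P(V|D,Z')P(Z').

P(V|do(Z)): frontdoor, adjust for {D}.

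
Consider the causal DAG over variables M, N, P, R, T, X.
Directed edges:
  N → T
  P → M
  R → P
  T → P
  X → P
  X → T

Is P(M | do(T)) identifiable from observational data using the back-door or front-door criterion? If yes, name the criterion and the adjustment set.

P(M|do(T)): backdoor, adjust for {X}.

desc(T)\{T}={M,P}; candidates ⊆ {N,R,X}.
size 0: {}; under {} T still reaches {M,N,P,X} ∋ M.
{X}: T⊥M given {X} in G with T→· removed — back-door holds.
P(M|do(T)) = Σ_{X} P(M|T,X)·P(X).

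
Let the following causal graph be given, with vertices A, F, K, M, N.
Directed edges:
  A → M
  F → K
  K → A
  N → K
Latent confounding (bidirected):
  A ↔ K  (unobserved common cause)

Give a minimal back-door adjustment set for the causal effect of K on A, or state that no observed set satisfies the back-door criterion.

desc(K)\{K}={A,M}; candidates ⊆ {F,N}.
K↔A: latent back-door arc(s) into K.
size 0: {}; under {} K still reaches {A,F,M,N} ∋ A.
size 1: {F}, {N}; under {F} K still reaches {A,M,N} ∋ A.
size 2: {F,N}; under {F,N} K still reaches {A,M} ∋ A.
K↔A cannot be blocked by any observed set — no back-door set.

K→A: no observed back-door set.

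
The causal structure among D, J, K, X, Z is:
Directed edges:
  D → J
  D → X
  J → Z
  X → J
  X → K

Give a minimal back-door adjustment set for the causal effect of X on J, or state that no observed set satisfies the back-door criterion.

X→J: minimal back-door set {D}.

desc(X)\{X}={J,K,Z}; candidates ⊆ {D}.
size 0: {}; under {} X still reaches {D,J,Z} ∋ J.
{D}: X⊥J given {D} in G with X→· removed — back-door holds.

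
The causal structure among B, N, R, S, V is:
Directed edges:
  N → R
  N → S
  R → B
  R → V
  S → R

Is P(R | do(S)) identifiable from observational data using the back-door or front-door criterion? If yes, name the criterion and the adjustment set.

P(R|do(S)): backdoor, adjust for {N}.

desc(S)\{S}={B,R,V}; candidates ⊆ {N}.
size 0: {}; under {} S still reaches {B,N,R,V} ∋ R.
{N}: S⊥R given {N} in G with S→· removed — back-door holds.
P(R|do(S)) = Σ_{N} P(R|S,N)·P(N).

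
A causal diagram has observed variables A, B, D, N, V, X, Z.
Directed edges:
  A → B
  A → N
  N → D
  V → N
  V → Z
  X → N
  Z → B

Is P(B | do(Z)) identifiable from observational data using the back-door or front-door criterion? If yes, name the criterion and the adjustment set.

P(B|do(Z)): backdoor, adjust for ∅.

desc(Z)\{Z}={B}; candidates ⊆ {A,D,N,V,X}.
∅: Z⊥B given ∅ in G with Z→· removed — back-door holds.
P(B|do(Z)) = P(B|Z) — no adjustment needed.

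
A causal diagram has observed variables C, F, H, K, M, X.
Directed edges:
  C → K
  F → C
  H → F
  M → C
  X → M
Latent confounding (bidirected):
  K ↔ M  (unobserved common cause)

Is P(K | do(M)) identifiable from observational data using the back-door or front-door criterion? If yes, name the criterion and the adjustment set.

desc(M)\{M}={C,K}; candidates ⊆ {F,H,X}.
M↔K: latent back-door arc(s) into M.
size 0: {}; under {} M still reaches {K,X} ∋ K.
size 1: {F}, {H}, {X}; under {F} M still reaches {K,X} ∋ K.
size 2: {F,H}, {F,X}, {H,X}; under {F,H} M still reaches {K,X} ∋ K.
M↔K cannot be blocked by any observed set — no back-door set.
{C}: (i) intercepts every directed M→K path; (ii) no back-door M→{C}; (iii) {M} blocks every back-door {C}→K. Front-door holds.
P(K|do(M)) = Σ_{C} P(C|M) Σ_{M'} P(K|C,M')P(M').

P(K|do(M)): frontdoor, adjust for {C}.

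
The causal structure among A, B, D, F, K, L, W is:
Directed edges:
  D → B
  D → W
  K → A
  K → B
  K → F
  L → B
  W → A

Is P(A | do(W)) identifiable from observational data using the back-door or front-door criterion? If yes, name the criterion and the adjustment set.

desc(W)\{W}={A}; candidates ⊆ {B,D,F,K,L}.
∅: W⊥A given ∅ in G with W→· removed — back-door holds.
P(A|do(W)) = P(A|W) — no adjustment needed.

P(A|do(W)): backdoor, adjust for ∅.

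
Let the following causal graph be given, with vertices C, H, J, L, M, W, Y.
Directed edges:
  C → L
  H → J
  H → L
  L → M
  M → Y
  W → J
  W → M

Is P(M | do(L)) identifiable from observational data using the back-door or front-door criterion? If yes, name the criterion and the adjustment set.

P(M|do(L)): backdoor, adjust for ∅.

desc(L)\{L}={M,Y}; candidates ⊆ {C,H,J,W}.
∅: L⊥M given ∅ in G with L→· removed — back-door holds.
P(M|do(L)) = P(M|L) — no adjustment needed.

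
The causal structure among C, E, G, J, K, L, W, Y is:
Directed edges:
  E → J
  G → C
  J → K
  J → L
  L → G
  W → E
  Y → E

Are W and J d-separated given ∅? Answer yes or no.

Bayes-Ball from W | ∅ reaches {C,E,G,J,K,L}.
J ∈ reach(W|∅) ⇒ W ⊥̸ J | ∅.

No — W and J are d-connected given ∅.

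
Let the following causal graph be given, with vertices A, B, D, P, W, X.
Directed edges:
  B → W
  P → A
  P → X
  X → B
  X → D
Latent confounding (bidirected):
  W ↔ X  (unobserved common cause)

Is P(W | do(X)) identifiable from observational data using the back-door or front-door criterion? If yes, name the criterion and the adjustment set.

desc(X)\{X}={B,D,W}; candidates ⊆ {A,P}.
X↔W: latent back-door arc(s) into X.
size 0: {}; under {} X still reaches {A,P,W} ∋ W.
size 1: {A}, {P}; under {A} X still reaches {P,W} ∋ W.
size 2: {A,P}; under {A,P} X still reaches {W} ∋ W.
X↔W cannot be blocked by any observed set — no back-door set.
{B}: (i) intercepts every directed X→W path; (ii) no back-door X→{B}; (iii) {X} blocks every back-door {B}→W. Front-door holds.
P(W|do(X)) = Σ_{B} P(B|X) Σ_{X'} P(W|B,X')P(X').

P(W|do(X)): frontdoor, adjust for {B}.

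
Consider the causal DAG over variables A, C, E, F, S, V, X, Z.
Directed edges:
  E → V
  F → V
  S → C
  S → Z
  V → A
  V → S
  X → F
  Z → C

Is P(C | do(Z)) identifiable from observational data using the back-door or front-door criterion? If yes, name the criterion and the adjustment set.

desc(Z)\{Z}={C}; candidates ⊆ {A,E,F,S,V,X}.
size 0: {}; under {} Z still reaches {A,C,E,F,S,V,X} ∋ C.
{S}: Z⊥C given {S} in G with Z→· removed — back-door holds.
P(C|do(Z)) = Σ_{S} P(C|Z,S)·P(S).

P(C|do(Z)): backdoor, adjust for {S}.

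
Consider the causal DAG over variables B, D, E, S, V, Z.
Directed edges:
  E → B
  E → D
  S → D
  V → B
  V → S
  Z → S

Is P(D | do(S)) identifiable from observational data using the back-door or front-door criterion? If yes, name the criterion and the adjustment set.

P(D|do(S)): backdoor, adjust for ∅.

desc(S)\{S}={D}; candidates ⊆ {B,E,V,Z}.
∅: S⊥D given ∅ in G with S→· removed — back-door holds.
P(D|do(S)) = P(D|S) — no adjustment needed.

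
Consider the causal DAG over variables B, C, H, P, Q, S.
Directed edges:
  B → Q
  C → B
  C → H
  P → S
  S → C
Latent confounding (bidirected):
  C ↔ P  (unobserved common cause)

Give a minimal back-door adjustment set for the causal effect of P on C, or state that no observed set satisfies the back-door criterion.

P→C: no observed back-door set.

desc(P)\{P}={B,C,H,Q,S}; candidates ⊆ {—}.
P↔C: latent back-door arc(s) into P.
size 0: {}; under {} P still reaches {B,C,H,Q} ∋ C.
P↔C cannot be blocked by any observed set — no back-door set.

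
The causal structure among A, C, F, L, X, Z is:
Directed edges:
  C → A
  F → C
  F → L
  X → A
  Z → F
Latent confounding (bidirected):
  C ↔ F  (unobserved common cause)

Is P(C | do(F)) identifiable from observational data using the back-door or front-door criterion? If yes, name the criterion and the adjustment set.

desc(F)\{F}={A,C,L}; candidates ⊆ {X,Z}.
F↔C: latent back-door arc(s) into F.
size 0: {}; under {} F still reaches {A,C,Z} ∋ C.
size 1: {X}, {Z}; under {X} F still reaches {A,C,Z} ∋ C.
size 2: {X,Z}; under {X,Z} F still reaches {A,C} ∋ C.
F↔C cannot be blocked by any observed set — no back-door set.
No mediator lies on a directed F→…→C path.
Neither criterion identifies P(C|do(F)) in this graph.

P(C|do(F)): not identifiable (no BD/FD set).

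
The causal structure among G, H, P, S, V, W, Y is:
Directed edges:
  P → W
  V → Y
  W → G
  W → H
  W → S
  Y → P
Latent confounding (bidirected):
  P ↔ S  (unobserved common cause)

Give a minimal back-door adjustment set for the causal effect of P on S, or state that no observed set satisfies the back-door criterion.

desc(P)\{P}={G,H,S,W}; candidates ⊆ {V,Y}.
P↔S: latent back-door arc(s) into P.
size 0: {}; under {} P still reaches {S,V,Y} ∋ S.
size 1: {V}, {Y}; under {V} P still reaches {S,Y} ∋ S.
size 2: {V,Y}; under {V,Y} P still reaches {S} ∋ S.
P↔S cannot be blocked by any observed set — no back-door set.

P→S: no observed back-door set.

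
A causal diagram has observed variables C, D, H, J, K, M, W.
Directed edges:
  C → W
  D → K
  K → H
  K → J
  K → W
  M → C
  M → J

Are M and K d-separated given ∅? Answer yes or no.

Yes — M ⊥ K | ∅.

Bayes-Ball from M | ∅ reaches {C,J,W}.
K ∉ reach(M|∅) ⇒ M ⊥ K | ∅.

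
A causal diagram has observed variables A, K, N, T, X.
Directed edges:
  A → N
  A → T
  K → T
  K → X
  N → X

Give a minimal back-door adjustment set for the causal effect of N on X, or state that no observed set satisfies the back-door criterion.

desc(N)\{N}={X}; candidates ⊆ {A,K,T}.
∅: N⊥X given ∅ in G with N→· removed — back-door holds.

N→X: minimal back-door set ∅.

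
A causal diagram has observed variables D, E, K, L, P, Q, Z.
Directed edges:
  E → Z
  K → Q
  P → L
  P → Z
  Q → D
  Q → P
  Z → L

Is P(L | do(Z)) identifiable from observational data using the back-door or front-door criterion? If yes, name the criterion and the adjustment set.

P(L|do(Z)): backdoor, adjust for {P}.

desc(Z)\{Z}={L}; candidates ⊆ {D,E,K,P,Q}.
size 0: {}; under {} Z still reaches {D,E,K,L,P,Q} ∋ L.
{P}: Z⊥L given {P} in G with Z→· removed — back-door holds.
P(L|do(Z)) = Σ_{P} P(L|Z,P)·P(P).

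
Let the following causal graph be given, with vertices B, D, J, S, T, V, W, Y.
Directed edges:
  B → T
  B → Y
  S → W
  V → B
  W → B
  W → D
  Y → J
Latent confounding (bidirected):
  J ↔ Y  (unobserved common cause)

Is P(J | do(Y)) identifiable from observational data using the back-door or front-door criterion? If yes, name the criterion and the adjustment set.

desc(Y)\{Y}={J}; candidates ⊆ {B,D,S,T,V,W}.
Y↔J: latent back-door arc(s) into Y.
size 0: {}; under {} Y still reaches {B,D,J,S,T,V,W} ∋ J.
size 1: {B}, {D}, {S} …(+3); under {B} Y still reaches {J} ∋ J.
size 2: {B,D}, {B,S}, {B,T} …(+12); under {B,D} Y still reaches {J} ∋ J.
Y↔J cannot be blocked by any observed set — no back-door set.
No mediator lies on a directed Y→…→J path.
Neither criterion identifies P(J|do(Y)) in this graph.

P(J|do(Y)): not identifiable (no BD/FD set).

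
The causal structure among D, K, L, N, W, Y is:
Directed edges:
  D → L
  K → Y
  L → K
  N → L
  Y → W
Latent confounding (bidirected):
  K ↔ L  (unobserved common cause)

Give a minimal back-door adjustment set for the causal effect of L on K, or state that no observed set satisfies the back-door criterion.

desc(L)\{L}={K,W,Y}; candidates ⊆ {D,N}.
L↔K: latent back-door arc(s) into L.
size 0: {}; under {} L still reaches {D,K,N,W,Y} ∋ K.
size 1: {D}, {N}; under {D} L still reaches {K,N,W,Y} ∋ K.
size 2: {D,N}; under {D,N} L still reaches {K,W,Y} ∋ K.
L↔K cannot be blocked by any observed set — no back-door set.

L→K: no observed back-door set.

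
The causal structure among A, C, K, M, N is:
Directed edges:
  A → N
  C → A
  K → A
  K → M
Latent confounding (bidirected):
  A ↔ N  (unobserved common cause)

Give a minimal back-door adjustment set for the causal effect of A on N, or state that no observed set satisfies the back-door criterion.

desc(A)\{A}={N}; candidates ⊆ {C,K,M}.
A↔N: latent back-door arc(s) into A.
size 0: {}; under {} A still reaches {C,K,M,N} ∋ N.
size 1: {C}, {K}, {M}; under {C} A still reaches {K,M,N} ∋ N.
size 2: {C,K}, {C,M}, {K,M}; under {C,K} A still reaches {N} ∋ N.
A↔N cannot be blocked by any observed set — no back-door set.

A→N: no observed back-door set.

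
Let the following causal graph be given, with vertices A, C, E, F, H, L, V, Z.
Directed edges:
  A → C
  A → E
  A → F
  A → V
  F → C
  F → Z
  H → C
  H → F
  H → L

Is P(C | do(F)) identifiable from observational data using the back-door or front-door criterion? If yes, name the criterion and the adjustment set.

P(C|do(F)): backdoor, adjust for {A, H}.

desc(F)\{F}={C,Z}; candidates ⊆ {A,E,H,L,V}.
size 0: {}; under {} F still reaches {A,C,E,H,L,V} ∋ C.
size 1: {A}, {E}, {H} …(+2); under {A} F still reaches {C,H,L} ∋ C.
{A,H}: F⊥C given {A,H} in G with F→· removed — back-door holds.
P(C|do(F)) = Σ_{A,H} P(C|F,A,H)·P(A,H).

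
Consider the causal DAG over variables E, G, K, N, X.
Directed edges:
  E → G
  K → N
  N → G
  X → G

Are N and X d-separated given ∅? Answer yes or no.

Bayes-Ball from N | ∅ reaches {G,K}.
X ∉ reach(N|∅) ⇒ N ⊥ X | ∅.

Yes — N ⊥ X | ∅.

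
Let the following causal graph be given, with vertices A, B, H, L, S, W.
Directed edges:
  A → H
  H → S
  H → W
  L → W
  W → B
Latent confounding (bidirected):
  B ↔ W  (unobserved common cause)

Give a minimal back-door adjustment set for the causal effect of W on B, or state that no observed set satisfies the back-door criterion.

desc(W)\{W}={B}; candidates ⊆ {A,H,L,S}.
W↔B: latent back-door arc(s) into W.
size 0: {}; under {} W still reaches {A,B,H,L,S} ∋ B.
size 1: {A}, {H}, {L} …(+1); under {A} W still reaches {B,H,L,S} ∋ B.
size 2: {A,H}, {A,L}, {A,S} …(+3); under {A,H} W still reaches {B,L} ∋ B.
W↔B cannot be blocked by any observed set — no back-door set.

W→B: no observed back-door set.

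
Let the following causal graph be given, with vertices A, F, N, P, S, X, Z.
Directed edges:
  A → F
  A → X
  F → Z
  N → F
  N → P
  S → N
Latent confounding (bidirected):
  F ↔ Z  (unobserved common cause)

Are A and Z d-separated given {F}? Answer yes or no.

Bayes-Ball from A | {F} reaches {N,P,S,X,Z}.
Z ∈ reach(A|{F}) ⇒ A ⊥̸ Z | {F}.

No — A and Z are d-connected given {F}.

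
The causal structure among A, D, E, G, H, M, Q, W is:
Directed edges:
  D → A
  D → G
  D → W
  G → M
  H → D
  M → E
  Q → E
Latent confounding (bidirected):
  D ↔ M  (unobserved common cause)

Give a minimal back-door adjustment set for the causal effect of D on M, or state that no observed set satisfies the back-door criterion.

D→M: no observed back-door set.

desc(D)\{D}={A,E,G,M,W}; candidates ⊆ {H,Q}.
D↔M: latent back-door arc(s) into D.
size 0: {}; under {} D still reaches {E,H,M} ∋ M.
size 1: {H}, {Q}; under {H} D still reaches {E,M} ∋ M.
size 2: {H,Q}; under {H,Q} D still reaches {E,M} ∋ M.
D↔M cannot be blocked by any observed set — no back-door set.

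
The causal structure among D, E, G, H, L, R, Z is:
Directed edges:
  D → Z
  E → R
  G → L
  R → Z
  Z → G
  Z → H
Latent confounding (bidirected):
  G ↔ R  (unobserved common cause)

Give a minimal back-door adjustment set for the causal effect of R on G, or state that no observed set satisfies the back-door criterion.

R→G: no observed back-door set.

desc(R)\{R}={G,H,L,Z}; candidates ⊆ {D,E}.
R↔G: latent back-door arc(s) into R.
size 0: {}; under {} R still reaches {E,G,L} ∋ G.
size 1: {D}, {E}; under {D} R still reaches {E,G,L} ∋ G.
size 2: {D,E}; under {D,E} R still reaches {G,L} ∋ G.
R↔G cannot be blocked by any observed set — no back-door set.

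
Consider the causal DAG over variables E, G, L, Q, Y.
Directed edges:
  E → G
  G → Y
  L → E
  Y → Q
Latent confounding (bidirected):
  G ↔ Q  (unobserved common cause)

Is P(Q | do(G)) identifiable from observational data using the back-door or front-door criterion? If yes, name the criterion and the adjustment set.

desc(G)\{G}={Q,Y}; candidates ⊆ {E,L}.
G↔Q: latent back-door arc(s) into G.
size 0: {}; under {} G still reaches {E,L,Q} ∋ Q.
size 1: {E}, {L}; under {E} G still reaches {Q} ∋ Q.
size 2: {E,L}; under {E,L} G still reaches {Q} ∋ Q.
G↔Q cannot be blocked by any observed set — no back-door set.
{Y}: (i) intercepts every directed G→Q path; (ii) no back-door G→{Y}; (iii) {G} blocks every back-door {Y}→Q. Front-door holds.
P(Q|do(G)) = Σ_{Y} P(Y|G) Σ_{G'} P(Q|Y,G')P(G').

P(Q|do(G)): frontdoor, adjust for {Y}.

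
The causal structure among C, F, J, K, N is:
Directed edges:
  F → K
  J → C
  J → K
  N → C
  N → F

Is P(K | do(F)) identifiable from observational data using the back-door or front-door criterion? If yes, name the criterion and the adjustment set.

desc(F)\{F}={K}; candidates ⊆ {C,J,N}.
∅: F⊥K given ∅ in G with F→· removed — back-door holds.
P(K|do(F)) = P(K|F) — no adjustment needed.

P(K|do(F)): backdoor, adjust for ∅.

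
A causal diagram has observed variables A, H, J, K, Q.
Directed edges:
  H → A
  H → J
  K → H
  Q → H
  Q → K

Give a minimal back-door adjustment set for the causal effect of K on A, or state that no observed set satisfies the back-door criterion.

desc(K)\{K}={A,H,J}; candidates ⊆ {Q}.
size 0: {}; under {} K still reaches {A,H,J,Q} ∋ A.
{Q}: K⊥A given {Q} in G with K→· removed — back-door holds.

K→A: minimal back-door set {Q}.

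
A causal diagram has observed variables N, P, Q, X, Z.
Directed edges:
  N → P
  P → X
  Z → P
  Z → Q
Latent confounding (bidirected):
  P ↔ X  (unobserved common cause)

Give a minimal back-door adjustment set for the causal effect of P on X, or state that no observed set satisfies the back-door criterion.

desc(P)\{P}={X}; candidates ⊆ {N,Q,Z}.
P↔X: latent back-door arc(s) into P.
size 0: {}; under {} P still reaches {N,Q,X,Z} ∋ X.
size 1: {N}, {Q}, {Z}; under {N} P still reaches {Q,X,Z} ∋ X.
size 2: {N,Q}, {N,Z}, {Q,Z}; under {N,Q} P still reaches {X,Z} ∋ X.
P↔X cannot be blocked by any observed set — no back-door set.

P→X: no observed back-door set.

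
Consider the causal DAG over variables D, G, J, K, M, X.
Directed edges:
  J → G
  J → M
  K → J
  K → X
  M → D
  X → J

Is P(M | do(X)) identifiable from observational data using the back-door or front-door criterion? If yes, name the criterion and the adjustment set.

desc(X)\{X}={D,G,J,M}; candidates ⊆ {K}.
size 0: {}; under {} X still reaches {D,G,J,K,M} ∋ M.
{K}: X⊥M given {K} in G with X→· removed — back-door holds.
P(M|do(X)) = Σ_{K} P(M|X,K)·P(K).

P(M|do(X)): backdoor, adjust for {K}.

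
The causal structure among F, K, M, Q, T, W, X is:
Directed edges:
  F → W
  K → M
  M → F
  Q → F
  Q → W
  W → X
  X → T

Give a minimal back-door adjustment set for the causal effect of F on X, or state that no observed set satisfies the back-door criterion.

F→X: minimal back-door set {Q}.

desc(F)\{F}={T,W,X}; candidates ⊆ {K,M,Q}.
size 0: {}; under {} F still reaches {K,M,Q,T,W,X} ∋ X.
{Q}: F⊥X given {Q} in G with F→· removed — back-door holds.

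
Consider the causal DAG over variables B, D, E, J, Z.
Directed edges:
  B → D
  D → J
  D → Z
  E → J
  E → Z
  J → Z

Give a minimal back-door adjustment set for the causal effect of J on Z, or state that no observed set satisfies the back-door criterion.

desc(J)\{J}={Z}; candidates ⊆ {B,D,E}.
size 0: {}; under {} J still reaches {B,D,E,Z} ∋ Z.
size 1: {B}, {D}, {E}; under {B} J still reaches {D,E,Z} ∋ Z.
{D,E}: J⊥Z given {D,E} in G with J→· removed — back-door holds.

J→Z: minimal back-door set {D, E}.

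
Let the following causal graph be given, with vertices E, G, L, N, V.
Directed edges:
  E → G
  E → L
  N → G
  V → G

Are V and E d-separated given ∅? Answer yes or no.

Bayes-Ball from V | ∅ reaches {G}.
E ∉ reach(V|∅) ⇒ V ⊥ E | ∅.

Yes — V ⊥ E | ∅.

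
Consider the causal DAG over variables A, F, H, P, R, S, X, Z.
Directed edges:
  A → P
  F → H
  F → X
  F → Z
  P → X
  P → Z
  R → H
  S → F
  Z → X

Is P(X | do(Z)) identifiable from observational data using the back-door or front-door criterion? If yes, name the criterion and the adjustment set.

P(X|do(Z)): backdoor, adjust for {F, P}.

desc(Z)\{Z}={X}; candidates ⊆ {A,F,H,P,R,S}.
size 0: {}; under {} Z still reaches {A,F,H,P,S,X} ∋ X.
size 1: {A}, {F}, {H} …(+3); under {A} Z still reaches {F,H,P,S,X} ∋ X.
{F,P}: Z⊥X given {F,P} in G with Z→· removed — back-door holds.
P(X|do(Z)) = Σ_{F,P} P(X|Z,F,P)·P(F,P).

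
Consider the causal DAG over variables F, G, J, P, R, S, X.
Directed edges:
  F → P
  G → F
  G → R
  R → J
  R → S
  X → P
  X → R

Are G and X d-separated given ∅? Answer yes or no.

Yes — G ⊥ X | ∅.

Bayes-Ball from G | ∅ reaches {F,J,P,R,S}.
X ∉ reach(G|∅) ⇒ G ⊥ X | ∅.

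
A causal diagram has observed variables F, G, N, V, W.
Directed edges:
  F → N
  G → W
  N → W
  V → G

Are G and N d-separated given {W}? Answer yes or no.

No — G and N are d-connected given {W}.

Bayes-Ball from G | {W} reaches {F,N,V}.
N ∈ reach(G|{W}) ⇒ G ⊥̸ N | {W}.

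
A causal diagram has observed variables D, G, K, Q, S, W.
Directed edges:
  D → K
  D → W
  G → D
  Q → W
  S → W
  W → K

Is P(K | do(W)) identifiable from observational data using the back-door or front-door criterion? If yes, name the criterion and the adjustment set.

desc(W)\{W}={K}; candidates ⊆ {D,G,Q,S}.
size 0: {}; under {} W still reaches {D,G,K,Q,S} ∋ K.
{D}: W⊥K given {D} in G with W→· removed — back-door holds.
P(K|do(W)) = Σ_{D} P(K|W,D)·P(D).

P(K|do(W)): backdoor, adjust for {D}.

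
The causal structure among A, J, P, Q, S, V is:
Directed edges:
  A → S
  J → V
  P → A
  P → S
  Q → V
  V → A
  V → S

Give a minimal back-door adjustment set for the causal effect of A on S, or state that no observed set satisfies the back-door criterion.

desc(A)\{A}={S}; candidates ⊆ {J,P,Q,V}.
size 0: {}; under {} A still reaches {J,P,Q,S,V} ∋ S.
size 1: {J}, {P}, {Q} …(+1); under {J} A still reaches {P,Q,S,V} ∋ S.
{P,V}: A⊥S given {P,V} in G with A→· removed — back-door holds.

A→S: minimal back-door set {P, V}.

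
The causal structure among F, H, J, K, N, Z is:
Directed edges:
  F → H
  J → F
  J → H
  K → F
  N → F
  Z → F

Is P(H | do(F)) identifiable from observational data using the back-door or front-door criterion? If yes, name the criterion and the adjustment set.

desc(F)\{F}={H}; candidates ⊆ {J,K,N,Z}.
size 0: {}; under {} F still reaches {H,J,K,N,Z} ∋ H.
{J}: F⊥H given {J} in G with F→· removed — back-door holds.
P(H|do(F)) = Σ_{J} P(H|F,J)·P(J).

P(H|do(F)): backdoor, adjust for {J}.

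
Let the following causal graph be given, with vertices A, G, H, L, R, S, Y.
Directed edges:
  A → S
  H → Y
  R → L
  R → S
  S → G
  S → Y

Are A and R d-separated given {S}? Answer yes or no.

Bayes-Ball from A | {S} reaches {L,R}.
R ∈ reach(A|{S}) ⇒ A ⊥̸ R | {S}.

No — A and R are d-connected given {S}.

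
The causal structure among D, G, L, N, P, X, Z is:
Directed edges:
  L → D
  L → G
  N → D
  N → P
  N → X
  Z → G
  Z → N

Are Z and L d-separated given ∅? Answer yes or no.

Yes — Z ⊥ L | ∅.

Bayes-Ball from Z | ∅ reaches {D,G,N,P,X}.
L ∉ reach(Z|∅) ⇒ Z ⊥ L | ∅.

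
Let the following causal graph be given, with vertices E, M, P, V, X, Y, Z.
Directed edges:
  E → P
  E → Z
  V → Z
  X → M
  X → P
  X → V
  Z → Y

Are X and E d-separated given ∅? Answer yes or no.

Yes — X ⊥ E | ∅.

Bayes-Ball from X | ∅ reaches {M,P,V,Y,Z}.
E ∉ reach(X|∅) ⇒ X ⊥ E | ∅.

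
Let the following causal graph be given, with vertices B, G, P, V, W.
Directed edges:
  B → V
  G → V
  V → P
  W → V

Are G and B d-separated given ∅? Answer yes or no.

Bayes-Ball from G | ∅ reaches {P,V}.
B ∉ reach(G|∅) ⇒ G ⊥ B | ∅.

Yes — G ⊥ B | ∅.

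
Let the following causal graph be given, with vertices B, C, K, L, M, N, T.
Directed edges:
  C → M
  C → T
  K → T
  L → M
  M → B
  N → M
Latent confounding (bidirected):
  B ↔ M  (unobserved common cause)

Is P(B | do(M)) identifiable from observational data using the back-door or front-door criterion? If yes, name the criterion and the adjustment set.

desc(M)\{M}={B}; candidates ⊆ {C,K,L,N,T}.
M↔B: latent back-door arc(s) into M.
size 0: {}; under {} M still reaches {B,C,L,N,T} ∋ B.
size 1: {C}, {K}, {L} …(+2); under {C} M still reaches {B,L,N} ∋ B.
size 2: {C,K}, {C,L}, {C,N} …(+7); under {C,K} M still reaches {B,L,N} ∋ B.
M↔B cannot be blocked by any observed set — no back-door set.
No mediator lies on a directed M→…→B path.
Neither criterion identifies P(B|do(M)) in this graph.

P(B|do(M)): not identifiable (no BD/FD set).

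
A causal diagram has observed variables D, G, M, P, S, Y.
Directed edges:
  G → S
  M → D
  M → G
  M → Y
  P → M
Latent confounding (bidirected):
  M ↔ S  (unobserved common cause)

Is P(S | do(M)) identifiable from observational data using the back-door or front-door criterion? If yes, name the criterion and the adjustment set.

desc(M)\{M}={D,G,S,Y}; candidates ⊆ {P}.
M↔S: latent back-door arc(s) into M.
size 0: {}; under {} M still reaches {P,S} ∋ S.
size 1: {P}; under {P} M still reaches {S} ∋ S.
M↔S cannot be blocked by any observed set — no back-door set.
{G}: (i) intercepts every directed M→S path; (ii) no back-door M→{G}; (iii) {M} blocks every back-door {G}→S. Front-door holds.
P(S|do(M)) = Σ_{G} P(G|M) Σ_{M'} P(S|G,M')P(M').

P(S|do(M)): frontdoor, adjust for {G}.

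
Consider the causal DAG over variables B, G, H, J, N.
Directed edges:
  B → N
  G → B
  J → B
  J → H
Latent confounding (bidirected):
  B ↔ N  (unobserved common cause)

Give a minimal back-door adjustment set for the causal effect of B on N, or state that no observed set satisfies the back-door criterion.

desc(B)\{B}={N}; candidates ⊆ {G,H,J}.
B↔N: latent back-door arc(s) into B.
size 0: {}; under {} B still reaches {G,H,J,N} ∋ N.
size 1: {G}, {H}, {J}; under {G} B still reaches {H,J,N} ∋ N.
size 2: {G,H}, {G,J}, {H,J}; under {G,H} B still reaches {J,N} ∋ N.
B↔N cannot be blocked by any observed set — no back-door set.

B→N: no observed back-door set.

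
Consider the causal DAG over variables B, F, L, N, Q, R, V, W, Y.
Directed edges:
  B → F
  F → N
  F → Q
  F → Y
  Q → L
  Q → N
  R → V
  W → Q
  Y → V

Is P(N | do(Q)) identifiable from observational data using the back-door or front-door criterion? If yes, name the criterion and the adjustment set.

P(N|do(Q)): backdoor, adjust for {F}.

desc(Q)\{Q}={L,N}; candidates ⊆ {B,F,R,V,W,Y}.
size 0: {}; under {} Q still reaches {B,F,N,V,W,Y} ∋ N.
{F}: Q⊥N given {F} in G with Q→· removed — back-door holds.
P(N|do(Q)) = Σ_{F} P(N|Q,F)·P(F).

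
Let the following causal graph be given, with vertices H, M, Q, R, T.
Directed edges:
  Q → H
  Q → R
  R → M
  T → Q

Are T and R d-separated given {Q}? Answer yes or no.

Yes — T ⊥ R | {Q}.

Bayes-Ball from T | {Q} reaches ∅.
R ∉ reach(T|{Q}) ⇒ T ⊥ R | {Q}.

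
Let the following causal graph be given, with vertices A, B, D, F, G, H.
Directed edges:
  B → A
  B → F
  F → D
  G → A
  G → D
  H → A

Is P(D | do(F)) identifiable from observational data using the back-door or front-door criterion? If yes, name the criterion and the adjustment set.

P(D|do(F)): backdoor, adjust for ∅.

desc(F)\{F}={D}; candidates ⊆ {A,B,G,H}.
∅: F⊥D given ∅ in G with F→· removed — back-door holds.
P(D|do(F)) = P(D|F) — no adjustment needed.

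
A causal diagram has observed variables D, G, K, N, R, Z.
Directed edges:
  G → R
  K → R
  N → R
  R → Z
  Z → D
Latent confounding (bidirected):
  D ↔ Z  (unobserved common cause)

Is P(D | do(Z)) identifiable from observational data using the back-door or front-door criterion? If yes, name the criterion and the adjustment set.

P(D|do(Z)): not identifiable (no BD/FD set).

desc(Z)\{Z}={D}; candidates ⊆ {G,K,N,R}.
Z↔D: latent back-door arc(s) into Z.
size 0: {}; under {} Z still reaches {D,G,K,N,R} ∋ D.
size 1: {G}, {K}, {N} …(+1); under {G} Z still reaches {D,K,N,R} ∋ D.
size 2: {G,K}, {G,N}, {G,R} …(+3); under {G,K} Z still reaches {D,N,R} ∋ D.
Z↔D cannot be blocked by any observed set — no back-door set.
No mediator lies on a directed Z→…→D path.
Neither criterion identifies P(D|do(Z)) in this graph.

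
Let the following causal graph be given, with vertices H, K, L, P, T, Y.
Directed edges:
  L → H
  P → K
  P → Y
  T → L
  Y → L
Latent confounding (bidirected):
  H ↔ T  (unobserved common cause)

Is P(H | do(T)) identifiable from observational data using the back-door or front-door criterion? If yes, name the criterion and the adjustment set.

desc(T)\{T}={H,L}; candidates ⊆ {K,P,Y}.
T↔H: latent back-door arc(s) into T.
size 0: {}; under {} T still reaches {H} ∋ H.
size 1: {K}, {P}, {Y}; under {K} T still reaches {H} ∋ H.
size 2: {K,P}, {K,Y}, {P,Y}; under {K,P} T still reaches {H} ∋ H.
T↔H cannot be blocked by any observed set — no back-door set.
{L}: (i) intercepts every directed T→H path; (ii) no back-door T→{L}; (iii) {T} blocks every back-door {L}→H. Front-door holds.
P(H|do(T)) = Σ_{L} P(L|T) Σ_{T'} P(H|L,T')P(T').

P(H|do(T)): frontdoor, adjust for {L}.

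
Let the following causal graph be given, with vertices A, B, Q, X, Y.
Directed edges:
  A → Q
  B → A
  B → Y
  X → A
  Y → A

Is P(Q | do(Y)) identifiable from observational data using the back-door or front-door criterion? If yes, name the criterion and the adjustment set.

P(Q|do(Y)): backdoor, adjust for {B}.

desc(Y)\{Y}={A,Q}; candidates ⊆ {B,X}.
size 0: {}; under {} Y still reaches {A,B,Q} ∋ Q.
{B}: Y⊥Q given {B} in G with Y→· removed — back-door holds.
P(Q|do(Y)) = Σ_{B} P(Q|Y,B)·P(B).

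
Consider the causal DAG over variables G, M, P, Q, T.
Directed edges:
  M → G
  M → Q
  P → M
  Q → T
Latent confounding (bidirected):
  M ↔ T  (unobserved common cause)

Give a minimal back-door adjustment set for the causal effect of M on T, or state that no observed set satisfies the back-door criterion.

desc(M)\{M}={G,Q,T}; candidates ⊆ {P}.
M↔T: latent back-door arc(s) into M.
size 0: {}; under {} M still reaches {P,T} ∋ T.
size 1: {P}; under {P} M still reaches {T} ∋ T.
M↔T cannot be blocked by any observed set — no back-door set.

M→T: no observed back-door set.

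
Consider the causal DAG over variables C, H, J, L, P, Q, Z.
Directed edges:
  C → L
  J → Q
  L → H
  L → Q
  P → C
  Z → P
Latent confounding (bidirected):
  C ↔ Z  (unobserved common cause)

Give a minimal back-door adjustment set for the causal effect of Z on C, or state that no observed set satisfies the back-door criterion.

Z→C: no observed back-door set.

desc(Z)\{Z}={C,H,L,P,Q}; candidates ⊆ {J}.
Z↔C: latent back-door arc(s) into Z.
size 0: {}; under {} Z still reaches {C,H,L,Q} ∋ C.
size 1: {J}; under {J} Z still reaches {C,H,L,Q} ∋ C.
Z↔C cannot be blocked by any observed set — no back-door set.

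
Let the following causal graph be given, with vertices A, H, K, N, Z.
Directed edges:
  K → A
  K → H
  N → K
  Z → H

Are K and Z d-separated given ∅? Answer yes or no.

Yes — K ⊥ Z | ∅.

Bayes-Ball from K | ∅ reaches {A,H,N}.
Z ∉ reach(K|∅) ⇒ K ⊥ Z | ∅.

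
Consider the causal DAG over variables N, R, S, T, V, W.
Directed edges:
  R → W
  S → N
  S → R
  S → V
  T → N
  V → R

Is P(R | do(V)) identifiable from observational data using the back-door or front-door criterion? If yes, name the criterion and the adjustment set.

desc(V)\{V}={R,W}; candidates ⊆ {N,S,T}.
size 0: {}; under {} V still reaches {N,R,S,W} ∋ R.
{S}: V⊥R given {S} in G with V→· removed — back-door holds.
P(R|do(V)) = Σ_{S} P(R|V,S)·P(S).

P(R|do(V)): backdoor, adjust for {S}.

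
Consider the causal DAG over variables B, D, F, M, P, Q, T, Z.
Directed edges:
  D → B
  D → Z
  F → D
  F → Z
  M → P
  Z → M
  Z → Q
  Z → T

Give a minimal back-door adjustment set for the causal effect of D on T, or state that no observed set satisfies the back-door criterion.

desc(D)\{D}={B,M,P,Q,T,Z}; candidates ⊆ {F}.
size 0: {}; under {} D still reaches {F,M,P,Q,T,Z} ∋ T.
{F}: D⊥T given {F} in G with D→· removed — back-door holds.

D→T: minimal back-door set {F}.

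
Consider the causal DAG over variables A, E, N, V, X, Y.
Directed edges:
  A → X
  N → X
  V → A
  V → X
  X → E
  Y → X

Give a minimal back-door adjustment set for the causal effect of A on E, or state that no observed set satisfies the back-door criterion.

desc(A)\{A}={E,X}; candidates ⊆ {N,V,Y}.
size 0: {}; under {} A still reaches {E,V,X} ∋ E.
{V}: A⊥E given {V} in G with A→· removed — back-door holds.

A→E: minimal back-door set {V}.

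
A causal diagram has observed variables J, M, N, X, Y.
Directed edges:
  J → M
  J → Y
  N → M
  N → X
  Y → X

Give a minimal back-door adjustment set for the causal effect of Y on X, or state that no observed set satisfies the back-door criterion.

Y→X: minimal back-door set ∅.

desc(Y)\{Y}={X}; candidates ⊆ {J,M,N}.
∅: Y⊥X given ∅ in G with Y→· removed — back-door holds.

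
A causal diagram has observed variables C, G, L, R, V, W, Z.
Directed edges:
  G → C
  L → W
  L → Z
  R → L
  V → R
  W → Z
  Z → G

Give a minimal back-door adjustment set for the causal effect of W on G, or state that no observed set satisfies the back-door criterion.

desc(W)\{W}={C,G,Z}; candidates ⊆ {L,R,V}.
size 0: {}; under {} W still reaches {C,G,L,R,V,Z} ∋ G.
{L}: W⊥G given {L} in G with W→· removed — back-door holds.

W→G: minimal back-door set {L}.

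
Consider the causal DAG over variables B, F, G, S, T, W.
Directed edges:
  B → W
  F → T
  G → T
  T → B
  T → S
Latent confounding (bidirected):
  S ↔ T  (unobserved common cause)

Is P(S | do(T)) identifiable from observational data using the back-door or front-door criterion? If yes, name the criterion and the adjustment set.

desc(T)\{T}={B,S,W}; candidates ⊆ {F,G}.
T↔S: latent back-door arc(s) into T.
size 0: {}; under {} T still reaches {F,G,S} ∋ S.
size 1: {F}, {G}; under {F} T still reaches {G,S} ∋ S.
size 2: {F,G}; under {F,G} T still reaches {S} ∋ S.
T↔S cannot be blocked by any observed set — no back-door set.
No mediator lies on a directed T→…→S path.
Neither criterion identifies P(S|do(T)) in this graph.

P(S|do(T)): not identifiable (no BD/FD set).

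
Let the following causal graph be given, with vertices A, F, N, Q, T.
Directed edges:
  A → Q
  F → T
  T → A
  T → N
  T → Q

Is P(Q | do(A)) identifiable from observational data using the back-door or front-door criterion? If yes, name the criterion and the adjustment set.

desc(A)\{A}={Q}; candidates ⊆ {F,N,T}.
size 0: {}; under {} A still reaches {F,N,Q,T} ∋ Q.
{T}: A⊥Q given {T} in G with A→· removed — back-door holds.
P(Q|do(A)) = Σ_{T} P(Q|A,T)·P(T).

P(Q|do(A)): backdoor, adjust for {T}.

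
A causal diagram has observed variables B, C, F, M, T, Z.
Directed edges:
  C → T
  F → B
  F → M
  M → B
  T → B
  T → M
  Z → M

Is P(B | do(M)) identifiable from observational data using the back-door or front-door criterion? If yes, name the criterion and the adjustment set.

P(B|do(M)): backdoor, adjust for {F, T}.

desc(M)\{M}={B}; candidates ⊆ {C,F,T,Z}.
size 0: {}; under {} M still reaches {B,C,F,T,Z} ∋ B.
size 1: {C}, {F}, {T} …(+1); under {C} M still reaches {B,F,T,Z} ∋ B.
{F,T}: M⊥B given {F,T} in G with M→· removed — back-door holds.
P(B|do(M)) = Σ_{F,T} P(B|M,F,T)·P(F,T).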